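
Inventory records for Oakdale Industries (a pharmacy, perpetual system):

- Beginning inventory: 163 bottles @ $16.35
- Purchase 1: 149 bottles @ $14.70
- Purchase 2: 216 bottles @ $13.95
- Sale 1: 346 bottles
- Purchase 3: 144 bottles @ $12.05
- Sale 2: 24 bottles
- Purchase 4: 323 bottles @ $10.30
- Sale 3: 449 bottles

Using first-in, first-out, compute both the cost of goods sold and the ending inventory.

COGS = $11,117.85; ending inventory = $1,812.80

Sale 1 (346) [FIFO — oldest first]: 163 @ $16.35 + 149 @ $14.70 + 34 @ $13.95 = $5,329.65
Sale 2 (24) [FIFO — oldest first]: 24 @ $13.95 = $334.80
Sale 3 (449) [FIFO — oldest first]: 158 @ $13.95 + 144 @ $12.05 + 147 @ $10.30 = $5,453.40
Total COGS = $5,329.65 + $334.80 + $5,453.40 = $11,117.85
Ending inventory: 176 @ $10.30 = $1,812.80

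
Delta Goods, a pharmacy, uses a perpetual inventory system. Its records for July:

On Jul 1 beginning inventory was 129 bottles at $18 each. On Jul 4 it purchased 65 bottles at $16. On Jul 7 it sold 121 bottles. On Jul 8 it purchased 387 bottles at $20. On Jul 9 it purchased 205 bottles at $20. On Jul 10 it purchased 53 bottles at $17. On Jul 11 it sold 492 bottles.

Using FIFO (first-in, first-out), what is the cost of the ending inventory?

Ending inventory = $4,361

Jul 7, 121 sold [FIFO — oldest first]: 121 @ $18 = $2,178
Jul 11, 492 sold [FIFO — oldest first]: 8 @ $18 + 65 @ $16 + 387 @ $20 + 32 @ $20 = $9,564
Total COGS = $2,178 + $9,564 = $11,742
Ending inventory: 173 @ $20 + 53 @ $17 = $4,361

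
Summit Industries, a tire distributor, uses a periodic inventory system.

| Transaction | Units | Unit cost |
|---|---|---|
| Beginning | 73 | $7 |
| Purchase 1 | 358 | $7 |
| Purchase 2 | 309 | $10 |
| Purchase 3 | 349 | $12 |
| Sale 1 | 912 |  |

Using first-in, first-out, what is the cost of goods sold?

Sale 1 (912) [FIFO — oldest first]: 73 @ $7 + 358 @ $7 + 309 @ $10 + 172 @ $12 = $8,171
Ending inventory: 177 @ $12 = $2,124
Check: goods available $10,295 = COGS $8,171 + ending $2,124

COGS = $8,171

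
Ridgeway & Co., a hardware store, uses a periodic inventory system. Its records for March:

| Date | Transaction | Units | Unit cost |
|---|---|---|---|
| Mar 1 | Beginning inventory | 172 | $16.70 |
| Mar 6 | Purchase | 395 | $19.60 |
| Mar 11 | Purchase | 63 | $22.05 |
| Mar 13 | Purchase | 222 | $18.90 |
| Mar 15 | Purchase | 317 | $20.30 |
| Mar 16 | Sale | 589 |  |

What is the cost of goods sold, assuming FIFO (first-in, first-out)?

Mar 16, 589 sold [FIFO — oldest first]: 172 @ $16.70 + 395 @ $19.60 + 22 @ $22.05 = $11,099.50
Ending inventory: 41 @ $22.05 + 222 @ $18.90 + 317 @ $20.30 = $11,534.95

COGS = $11,099.50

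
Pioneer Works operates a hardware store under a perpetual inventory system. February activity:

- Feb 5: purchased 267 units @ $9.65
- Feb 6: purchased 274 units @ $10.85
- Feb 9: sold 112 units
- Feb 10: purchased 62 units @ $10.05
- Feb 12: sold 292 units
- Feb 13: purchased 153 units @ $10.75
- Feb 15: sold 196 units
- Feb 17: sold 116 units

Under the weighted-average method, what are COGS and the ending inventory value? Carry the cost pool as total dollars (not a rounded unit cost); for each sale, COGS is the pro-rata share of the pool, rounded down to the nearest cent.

COGS = $7,399.02; ending inventory = $418.28

After Feb 5: 267 on hand, pool $2,576.55 (≈ $9.6500 each)
After Feb 6: 541 on hand, pool $5,549.45 (≈ $10.2578 each)
Feb 9, sell 112: 112/541 × $5,549.45 → $1,148.86
After Feb 10: 491 on hand, pool $5,023.69 (≈ $10.2315 each)
Feb 12, sell 292: 292/491 × $5,023.69 → $2,987.61
After Feb 13: 352 on hand, pool $3,680.83 (≈ $10.4569 each)
Feb 15, sell 196: 196/352 × $3,680.83 → $2,049.55
Feb 17, sell 116: 116/156 × $1,631.28 → $1,213.00
Total COGS = $1,148.86 + $2,987.61 + $2,049.55 + $1,213.00 = $7,399.02
Ending inventory (cost pool remaining) = $418.28
Check: goods available $7,817.30 = COGS $7,399.02 + ending $418.28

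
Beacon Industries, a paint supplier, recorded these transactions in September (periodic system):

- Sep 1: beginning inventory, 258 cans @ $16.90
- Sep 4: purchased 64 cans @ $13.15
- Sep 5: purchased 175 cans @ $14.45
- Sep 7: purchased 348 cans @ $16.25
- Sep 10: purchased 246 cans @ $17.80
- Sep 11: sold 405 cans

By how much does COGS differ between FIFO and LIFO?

$561.40

FIFO COGS: 258 @ $16.90 + 64 @ $13.15 + 83 @ $14.45 = $6,401.15
LIFO COGS: 246 @ $17.80 + 159 @ $16.25 = $6,962.55
Difference = |$6,401.15 − $6,962.55| = $561.40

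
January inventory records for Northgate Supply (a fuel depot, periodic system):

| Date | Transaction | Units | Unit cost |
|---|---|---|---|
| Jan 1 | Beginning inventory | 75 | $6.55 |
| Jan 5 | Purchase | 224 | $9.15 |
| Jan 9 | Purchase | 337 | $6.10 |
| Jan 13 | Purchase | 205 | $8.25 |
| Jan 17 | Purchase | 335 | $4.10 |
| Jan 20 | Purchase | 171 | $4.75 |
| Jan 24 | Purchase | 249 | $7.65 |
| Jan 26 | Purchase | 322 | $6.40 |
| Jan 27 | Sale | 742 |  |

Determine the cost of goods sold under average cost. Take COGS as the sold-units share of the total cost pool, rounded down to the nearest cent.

COGS = $4,812.24

Jan 27, sell 742: 742/1918 × $12,439.20 → $4,812.24
Ending inventory (cost pool remaining) = $7,626.96
Check: goods available $12,439.20 = COGS $4,812.24 + ending $7,626.96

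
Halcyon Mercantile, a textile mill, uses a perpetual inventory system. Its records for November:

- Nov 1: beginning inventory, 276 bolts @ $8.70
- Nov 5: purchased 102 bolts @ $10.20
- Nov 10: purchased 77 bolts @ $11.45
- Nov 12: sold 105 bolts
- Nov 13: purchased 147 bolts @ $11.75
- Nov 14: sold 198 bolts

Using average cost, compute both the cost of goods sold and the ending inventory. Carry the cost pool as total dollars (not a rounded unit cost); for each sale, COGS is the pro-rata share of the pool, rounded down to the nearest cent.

After Nov 1: 276 on hand, pool $2,401.20 (≈ $8.7000 each)
After Nov 5: 378 on hand, pool $3,441.60 (≈ $9.1048 each)
After Nov 10: 455 on hand, pool $4,323.25 (≈ $9.5016 each)
Nov 12, sell 105: 105/455 × $4,323.25 → $997.67
After Nov 13: 497 on hand, pool $5,052.83 (≈ $10.1667 each)
Nov 14, sell 198: 198/497 × $5,052.83 → $2,012.99
Total COGS = $997.67 + $2,012.99 = $3,010.66
Ending inventory (cost pool remaining) = $3,039.84

COGS = $3,010.66; ending inventory = $3,039.84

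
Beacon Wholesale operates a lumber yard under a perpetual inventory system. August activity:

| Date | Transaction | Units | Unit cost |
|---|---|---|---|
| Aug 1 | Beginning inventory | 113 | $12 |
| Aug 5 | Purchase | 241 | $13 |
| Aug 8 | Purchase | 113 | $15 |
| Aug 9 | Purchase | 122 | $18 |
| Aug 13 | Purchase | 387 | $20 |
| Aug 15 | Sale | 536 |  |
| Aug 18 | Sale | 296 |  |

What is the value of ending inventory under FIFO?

Aug 15, 536 sold [FIFO — oldest first]: 113 @ $12 + 241 @ $13 + 113 @ $15 + 69 @ $18 = $7,426
Aug 18, 296 sold [FIFO — oldest first]: 53 @ $18 + 243 @ $20 = $5,814
Total COGS = $7,426 + $5,814 = $13,240
Ending inventory: 144 @ $20 = $2,880

Ending inventory = $2,880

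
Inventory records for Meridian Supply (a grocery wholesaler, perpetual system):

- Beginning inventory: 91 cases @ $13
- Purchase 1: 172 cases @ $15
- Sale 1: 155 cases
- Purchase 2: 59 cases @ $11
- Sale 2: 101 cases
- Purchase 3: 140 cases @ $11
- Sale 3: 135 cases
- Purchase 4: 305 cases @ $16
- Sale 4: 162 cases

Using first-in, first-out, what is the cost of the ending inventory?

Sale 1 (155) [FIFO — oldest first]: 91 @ $13 + 64 @ $15 = $2,143
Sale 2 (101) [FIFO — oldest first]: 101 @ $15 = $1,515
Sale 3 (135) [FIFO — oldest first]: 7 @ $15 + 59 @ $11 + 69 @ $11 = $1,513
Sale 4 (162) [FIFO — oldest first]: 71 @ $11 + 91 @ $16 = $2,237
Total COGS = $2,143 + $1,515 + $1,513 + $2,237 = $7,408
Ending inventory: 214 @ $16 = $3,424
Check: goods available $10,832 = COGS $7,408 + ending $3,424

Ending inventory = $3,424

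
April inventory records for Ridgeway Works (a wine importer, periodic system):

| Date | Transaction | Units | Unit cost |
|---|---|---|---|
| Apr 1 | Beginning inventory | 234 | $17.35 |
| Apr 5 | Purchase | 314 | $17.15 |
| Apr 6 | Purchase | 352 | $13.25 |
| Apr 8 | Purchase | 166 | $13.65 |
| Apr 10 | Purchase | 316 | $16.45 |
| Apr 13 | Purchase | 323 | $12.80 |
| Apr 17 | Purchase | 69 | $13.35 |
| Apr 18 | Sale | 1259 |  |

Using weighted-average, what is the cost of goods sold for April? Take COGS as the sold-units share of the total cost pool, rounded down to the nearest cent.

Apr 18, sell 1259: 1259/1774 × $26,628.65 → $18,898.23
Ending inventory (cost pool remaining) = $7,730.42

COGS = $18,898.23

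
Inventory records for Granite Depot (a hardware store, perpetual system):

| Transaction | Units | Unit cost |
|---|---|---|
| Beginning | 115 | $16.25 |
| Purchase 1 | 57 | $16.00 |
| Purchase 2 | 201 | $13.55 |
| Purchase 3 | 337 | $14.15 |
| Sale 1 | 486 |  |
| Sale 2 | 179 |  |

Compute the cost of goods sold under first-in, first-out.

COGS = $9,636.10

Sale 1 (486) [FIFO — oldest first]: 115 @ $16.25 + 57 @ $16.00 + 201 @ $13.55 + 113 @ $14.15 = $7,103.25
Sale 2 (179) [FIFO — oldest first]: 179 @ $14.15 = $2,532.85
Total COGS = $7,103.25 + $2,532.85 = $9,636.10
Ending inventory: 45 @ $14.15 = $636.75
Check: goods available $10,272.85 = COGS $9,636.10 + ending $636.75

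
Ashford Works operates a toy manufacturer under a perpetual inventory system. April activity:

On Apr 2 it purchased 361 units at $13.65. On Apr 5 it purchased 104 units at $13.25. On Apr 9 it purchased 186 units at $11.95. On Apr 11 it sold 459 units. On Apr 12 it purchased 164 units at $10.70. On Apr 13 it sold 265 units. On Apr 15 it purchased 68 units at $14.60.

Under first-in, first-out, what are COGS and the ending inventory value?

COGS = $9,309.45; ending inventory = $1,966.50

Apr 11, 459 sold [FIFO — oldest first]: 361 @ $13.65 + 98 @ $13.25 = $6,226.15
Apr 13, 265 sold [FIFO — oldest first]: 6 @ $13.25 + 186 @ $11.95 + 73 @ $10.70 = $3,083.30
Total COGS = $6,226.15 + $3,083.30 = $9,309.45
Ending inventory: 91 @ $10.70 + 68 @ $14.60 = $1,966.50
Check: goods available $11,275.95 = COGS $9,309.45 + ending $1,966.50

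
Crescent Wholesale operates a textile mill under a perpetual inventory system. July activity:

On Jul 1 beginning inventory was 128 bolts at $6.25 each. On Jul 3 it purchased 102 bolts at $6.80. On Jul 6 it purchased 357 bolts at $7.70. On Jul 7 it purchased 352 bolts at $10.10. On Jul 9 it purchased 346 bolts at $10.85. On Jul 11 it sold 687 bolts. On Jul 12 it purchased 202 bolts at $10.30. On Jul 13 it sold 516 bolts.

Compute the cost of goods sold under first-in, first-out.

COGS = $10,662.10

Jul 11, 687 sold [FIFO — oldest first]: 128 @ $6.25 + 102 @ $6.80 + 357 @ $7.70 + 100 @ $10.10 = $5,252.50
Jul 13, 516 sold [FIFO — oldest first]: 252 @ $10.10 + 264 @ $10.85 = $5,409.60
Total COGS = $5,252.50 + $5,409.60 = $10,662.10
Ending inventory: 82 @ $10.85 + 202 @ $10.30 = $2,970.30
Check: goods available $13,632.40 = COGS $10,662.10 + ending $2,970.30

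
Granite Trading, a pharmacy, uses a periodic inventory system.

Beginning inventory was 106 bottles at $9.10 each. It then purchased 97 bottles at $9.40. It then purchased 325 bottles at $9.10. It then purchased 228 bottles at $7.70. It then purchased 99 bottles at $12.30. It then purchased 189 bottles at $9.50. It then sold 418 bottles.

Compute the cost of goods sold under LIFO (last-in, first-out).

Sale 1 (418) [LIFO — newest first]: 189 @ $9.50 + 99 @ $12.30 + 130 @ $7.70 = $4,014.20
Ending inventory: 106 @ $9.10 + 97 @ $9.40 + 325 @ $9.10 + 98 @ $7.70 = $5,588.50
Check: goods available $9,602.70 = COGS $4,014.20 + ending $5,588.50

COGS = $4,014.20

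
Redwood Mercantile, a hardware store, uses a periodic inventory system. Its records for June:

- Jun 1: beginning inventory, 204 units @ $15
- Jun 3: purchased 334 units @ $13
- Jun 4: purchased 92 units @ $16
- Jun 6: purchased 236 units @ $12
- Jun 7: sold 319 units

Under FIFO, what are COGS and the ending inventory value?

Jun 7, 319 sold [FIFO — oldest first]: 204 @ $15 + 115 @ $13 = $4,555
Ending inventory: 219 @ $13 + 92 @ $16 + 236 @ $12 = $7,151

COGS = $4,555; ending inventory = $7,151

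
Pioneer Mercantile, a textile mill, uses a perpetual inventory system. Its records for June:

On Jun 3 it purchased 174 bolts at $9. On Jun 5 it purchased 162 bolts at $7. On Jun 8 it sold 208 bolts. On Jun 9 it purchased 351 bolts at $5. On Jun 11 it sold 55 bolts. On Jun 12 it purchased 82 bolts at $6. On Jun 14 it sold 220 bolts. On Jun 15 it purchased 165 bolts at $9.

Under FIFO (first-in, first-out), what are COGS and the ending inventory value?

Jun 8, 208 sold [FIFO — oldest first]: 174 @ $9 + 34 @ $7 = $1,804
Jun 11, 55 sold [FIFO — oldest first]: 55 @ $7 = $385
Jun 14, 220 sold [FIFO — oldest first]: 73 @ $7 + 147 @ $5 = $1,246
Total COGS = $1,804 + $385 + $1,246 = $3,435
Ending inventory: 204 @ $5 + 82 @ $6 + 165 @ $9 = $2,997
Check: goods available $6,432 = COGS $3,435 + ending $2,997

COGS = $3,435; ending inventory = $2,997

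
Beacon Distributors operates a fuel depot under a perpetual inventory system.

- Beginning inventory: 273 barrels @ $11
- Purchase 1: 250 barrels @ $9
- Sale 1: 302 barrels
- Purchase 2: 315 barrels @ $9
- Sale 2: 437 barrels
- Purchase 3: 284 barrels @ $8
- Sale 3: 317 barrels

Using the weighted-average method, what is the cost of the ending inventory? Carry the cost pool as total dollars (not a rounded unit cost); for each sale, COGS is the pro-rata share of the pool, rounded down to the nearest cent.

After Beginning: 273 on hand, pool $3,003.00 (≈ $11.0000 each)
After Purchase 1: 523 on hand, pool $5,253.00 (≈ $10.0440 each)
Sale 1, sell 302: 302/523 × $5,253.00 → $3,033.28
After Purchase 2: 536 on hand, pool $5,054.72 (≈ $9.4304 each)
Sale 2, sell 437: 437/536 × $5,054.72 → $4,121.10
After Purchase 3: 383 on hand, pool $3,205.62 (≈ $8.3698 each)
Sale 3, sell 317: 317/383 × $3,205.62 → $2,653.21
Total COGS = $3,033.28 + $4,121.10 + $2,653.21 = $9,807.59
Ending inventory (cost pool remaining) = $552.41
Check: goods available $10,360.00 = COGS $9,807.59 + ending $552.41

Ending inventory = $552.41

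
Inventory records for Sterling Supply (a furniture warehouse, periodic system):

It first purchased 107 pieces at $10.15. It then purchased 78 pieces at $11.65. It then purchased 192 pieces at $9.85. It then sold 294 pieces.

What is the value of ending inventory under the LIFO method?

Sale 1 (294) [LIFO — newest first]: 192 @ $9.85 + 78 @ $11.65 + 24 @ $10.15 = $3,043.50
Ending inventory: 83 @ $10.15 = $842.45

Ending inventory = $842.45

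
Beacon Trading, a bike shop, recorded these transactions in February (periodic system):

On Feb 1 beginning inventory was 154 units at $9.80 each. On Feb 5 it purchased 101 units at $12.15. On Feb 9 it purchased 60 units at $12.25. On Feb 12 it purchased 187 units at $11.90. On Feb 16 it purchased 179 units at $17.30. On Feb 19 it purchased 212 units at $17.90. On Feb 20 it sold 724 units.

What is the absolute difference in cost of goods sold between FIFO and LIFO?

FIFO COGS: 154 @ $9.80 + 101 @ $12.15 + 60 @ $12.25 + 187 @ $11.90 + 179 @ $17.30 + 43 @ $17.90 = $9,563.05
LIFO COGS: 212 @ $17.90 + 179 @ $17.30 + 187 @ $11.90 + 60 @ $12.25 + 86 @ $12.15 = $10,896.70
Difference = |$9,563.05 − $10,896.70| = $1,333.65

$1,333.65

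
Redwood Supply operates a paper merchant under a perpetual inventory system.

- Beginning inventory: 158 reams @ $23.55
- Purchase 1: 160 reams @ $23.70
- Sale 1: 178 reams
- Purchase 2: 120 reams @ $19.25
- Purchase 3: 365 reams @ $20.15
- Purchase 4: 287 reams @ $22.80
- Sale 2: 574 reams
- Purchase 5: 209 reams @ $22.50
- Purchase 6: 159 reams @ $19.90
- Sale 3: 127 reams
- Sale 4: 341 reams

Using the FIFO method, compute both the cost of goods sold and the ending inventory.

Sale 1 (178) [FIFO — oldest first]: 158 @ $23.55 + 20 @ $23.70 = $4,194.90
Sale 2 (574) [FIFO — oldest first]: 140 @ $23.70 + 120 @ $19.25 + 314 @ $20.15 = $11,955.10
Sale 3 (127) [FIFO — oldest first]: 51 @ $20.15 + 76 @ $22.80 = $2,760.45
Sale 4 (341) [FIFO — oldest first]: 211 @ $22.80 + 130 @ $22.50 = $7,735.80
Total COGS = $4,194.90 + $11,955.10 + $2,760.45 + $7,735.80 = $26,646.25
Ending inventory: 79 @ $22.50 + 159 @ $19.90 = $4,941.60
Check: goods available $31,587.85 = COGS $26,646.25 + ending $4,941.60

COGS = $26,646.25; ending inventory = $4,941.60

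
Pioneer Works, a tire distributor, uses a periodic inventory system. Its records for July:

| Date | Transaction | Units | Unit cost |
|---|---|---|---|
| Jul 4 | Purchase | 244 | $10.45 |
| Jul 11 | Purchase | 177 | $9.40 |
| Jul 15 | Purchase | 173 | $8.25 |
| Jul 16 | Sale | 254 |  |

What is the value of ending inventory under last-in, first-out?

Jul 16, 254 sold [LIFO — newest first]: 173 @ $8.25 + 81 @ $9.40 = $2,188.65
Ending inventory: 244 @ $10.45 + 96 @ $9.40 = $3,452.20
Check: goods available $5,640.85 = COGS $2,188.65 + ending $3,452.20

Ending inventory = $3,452.20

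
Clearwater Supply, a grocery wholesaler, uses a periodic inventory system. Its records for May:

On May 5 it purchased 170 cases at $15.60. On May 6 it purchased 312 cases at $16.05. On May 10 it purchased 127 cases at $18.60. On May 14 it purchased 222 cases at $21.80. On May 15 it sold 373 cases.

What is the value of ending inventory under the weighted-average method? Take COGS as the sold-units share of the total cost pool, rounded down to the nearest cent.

Ending inventory = $8,190.76

May 15, sell 373: 373/831 × $14,861.40 → $6,670.64
Ending inventory (cost pool remaining) = $8,190.76
Check: goods available $14,861.40 = COGS $6,670.64 + ending $8,190.76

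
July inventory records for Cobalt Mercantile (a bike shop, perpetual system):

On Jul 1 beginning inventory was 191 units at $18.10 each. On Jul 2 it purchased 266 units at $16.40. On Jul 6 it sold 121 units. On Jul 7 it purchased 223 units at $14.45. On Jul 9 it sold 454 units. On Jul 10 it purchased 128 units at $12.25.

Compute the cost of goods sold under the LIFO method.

Jul 6, 121 sold [LIFO — newest first]: 121 @ $16.40 = $1,984.40
Jul 9, 454 sold [LIFO — newest first]: 223 @ $14.45 + 145 @ $16.40 + 86 @ $18.10 = $7,156.95
Total COGS = $1,984.40 + $7,156.95 = $9,141.35
Ending inventory: 105 @ $18.10 + 128 @ $12.25 = $3,468.50

COGS = $9,141.35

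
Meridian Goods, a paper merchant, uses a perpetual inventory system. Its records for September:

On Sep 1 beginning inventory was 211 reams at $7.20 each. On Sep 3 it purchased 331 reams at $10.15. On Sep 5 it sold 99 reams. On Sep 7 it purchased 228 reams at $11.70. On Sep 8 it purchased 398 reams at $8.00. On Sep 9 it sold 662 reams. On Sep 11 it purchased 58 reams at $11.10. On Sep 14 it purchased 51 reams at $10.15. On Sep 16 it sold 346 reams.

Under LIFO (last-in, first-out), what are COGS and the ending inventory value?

COGS = $10,667.90; ending inventory = $1,224.00

Sep 5, 99 sold [LIFO — newest first]: 99 @ $10.15 = $1,004.85
Sep 9, 662 sold [LIFO — newest first]: 398 @ $8.00 + 228 @ $11.70 + 36 @ $10.15 = $6,217.00
Sep 16, 346 sold [LIFO — newest first]: 51 @ $10.15 + 58 @ $11.10 + 196 @ $10.15 + 41 @ $7.20 = $3,446.05
Total COGS = $1,004.85 + $6,217.00 + $3,446.05 = $10,667.90
Ending inventory: 170 @ $7.20 = $1,224.00
Check: goods available $11,891.90 = COGS $10,667.90 + ending $1,224.00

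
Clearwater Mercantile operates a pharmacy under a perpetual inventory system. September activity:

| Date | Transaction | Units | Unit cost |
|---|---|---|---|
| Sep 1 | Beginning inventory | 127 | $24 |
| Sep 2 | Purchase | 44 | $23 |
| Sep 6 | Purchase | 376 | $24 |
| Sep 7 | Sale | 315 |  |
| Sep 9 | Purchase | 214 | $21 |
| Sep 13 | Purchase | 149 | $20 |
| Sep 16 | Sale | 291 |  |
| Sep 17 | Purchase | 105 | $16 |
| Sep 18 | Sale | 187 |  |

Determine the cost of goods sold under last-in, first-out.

Sep 7, 315 sold [LIFO — newest first]: 315 @ $24 = $7,560
Sep 16, 291 sold [LIFO — newest first]: 149 @ $20 + 142 @ $21 = $5,962
Sep 18, 187 sold [LIFO — newest first]: 105 @ $16 + 72 @ $21 + 10 @ $24 = $3,432
Total COGS = $7,560 + $5,962 + $3,432 = $16,954
Ending inventory: 127 @ $24 + 44 @ $23 + 51 @ $24 = $5,284

COGS = $16,954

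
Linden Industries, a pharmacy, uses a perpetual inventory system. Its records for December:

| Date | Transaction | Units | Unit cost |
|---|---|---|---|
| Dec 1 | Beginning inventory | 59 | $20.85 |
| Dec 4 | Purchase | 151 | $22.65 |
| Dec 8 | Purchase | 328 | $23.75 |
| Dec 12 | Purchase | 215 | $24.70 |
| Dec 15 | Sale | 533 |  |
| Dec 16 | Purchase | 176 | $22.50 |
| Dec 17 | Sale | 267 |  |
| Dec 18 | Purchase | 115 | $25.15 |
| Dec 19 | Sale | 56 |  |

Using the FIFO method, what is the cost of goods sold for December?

COGS = $20,068.30

Dec 15, 533 sold [FIFO — oldest first]: 59 @ $20.85 + 151 @ $22.65 + 323 @ $23.75 = $12,321.55
Dec 17, 267 sold [FIFO — oldest first]: 5 @ $23.75 + 215 @ $24.70 + 47 @ $22.50 = $6,486.75
Dec 19, 56 sold [FIFO — oldest first]: 56 @ $22.50 = $1,260.00
Total COGS = $12,321.55 + $6,486.75 + $1,260.00 = $20,068.30
Ending inventory: 73 @ $22.50 + 115 @ $25.15 = $4,534.75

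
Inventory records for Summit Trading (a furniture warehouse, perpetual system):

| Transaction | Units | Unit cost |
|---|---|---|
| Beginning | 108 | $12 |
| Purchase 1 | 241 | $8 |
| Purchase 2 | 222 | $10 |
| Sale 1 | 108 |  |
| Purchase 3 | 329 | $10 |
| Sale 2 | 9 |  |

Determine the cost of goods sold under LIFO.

COGS = $1,170

Sale 1 (108) [LIFO — newest first]: 108 @ $10 = $1,080
Sale 2 (9) [LIFO — newest first]: 9 @ $10 = $90
Total COGS = $1,080 + $90 = $1,170
Ending inventory: 108 @ $12 + 241 @ $8 + 114 @ $10 + 320 @ $10 = $7,564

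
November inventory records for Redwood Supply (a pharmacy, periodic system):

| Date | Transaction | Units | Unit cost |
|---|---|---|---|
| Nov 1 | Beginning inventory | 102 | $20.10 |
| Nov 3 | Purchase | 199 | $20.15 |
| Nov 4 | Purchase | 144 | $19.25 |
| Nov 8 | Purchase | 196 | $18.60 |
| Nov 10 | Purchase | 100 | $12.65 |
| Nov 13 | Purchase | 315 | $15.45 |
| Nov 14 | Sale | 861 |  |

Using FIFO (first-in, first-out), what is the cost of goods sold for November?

COGS = $15,596.65

Nov 14, 861 sold [FIFO — oldest first]: 102 @ $20.10 + 199 @ $20.15 + 144 @ $19.25 + 196 @ $18.60 + 100 @ $12.65 + 120 @ $15.45 = $15,596.65
Ending inventory: 195 @ $15.45 = $3,012.75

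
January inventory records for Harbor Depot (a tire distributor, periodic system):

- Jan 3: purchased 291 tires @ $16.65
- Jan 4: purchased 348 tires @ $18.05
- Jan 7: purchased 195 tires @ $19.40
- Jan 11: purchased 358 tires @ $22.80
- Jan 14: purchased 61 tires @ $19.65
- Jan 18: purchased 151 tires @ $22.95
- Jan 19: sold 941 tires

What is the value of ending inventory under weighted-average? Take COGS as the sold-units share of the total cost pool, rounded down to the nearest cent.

Jan 19, sell 941: 941/1404 × $27,736.05 → $18,589.47
Ending inventory (cost pool remaining) = $9,146.58

Ending inventory = $9,146.58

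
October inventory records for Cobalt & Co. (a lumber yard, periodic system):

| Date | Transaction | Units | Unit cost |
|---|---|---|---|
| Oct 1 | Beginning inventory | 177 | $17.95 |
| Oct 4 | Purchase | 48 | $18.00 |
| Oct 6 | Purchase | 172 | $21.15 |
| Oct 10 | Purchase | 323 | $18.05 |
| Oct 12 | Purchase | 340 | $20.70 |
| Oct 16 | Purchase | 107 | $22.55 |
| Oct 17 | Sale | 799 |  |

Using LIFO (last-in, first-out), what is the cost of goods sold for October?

COGS = $15,894.35

Oct 17, 799 sold [LIFO — newest first]: 107 @ $22.55 + 340 @ $20.70 + 323 @ $18.05 + 29 @ $21.15 = $15,894.35
Ending inventory: 177 @ $17.95 + 48 @ $18.00 + 143 @ $21.15 = $7,065.60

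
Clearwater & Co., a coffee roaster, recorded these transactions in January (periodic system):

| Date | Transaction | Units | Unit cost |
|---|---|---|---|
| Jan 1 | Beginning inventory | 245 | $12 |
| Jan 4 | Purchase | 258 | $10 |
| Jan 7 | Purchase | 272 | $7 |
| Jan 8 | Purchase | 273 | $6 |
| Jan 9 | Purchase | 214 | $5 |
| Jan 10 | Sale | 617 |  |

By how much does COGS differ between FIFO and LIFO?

$2,700

FIFO COGS: 245 @ $12 + 258 @ $10 + 114 @ $7 = $6,318
LIFO COGS: 214 @ $5 + 273 @ $6 + 130 @ $7 = $3,618
Difference = |$6,318 − $3,618| = $2,700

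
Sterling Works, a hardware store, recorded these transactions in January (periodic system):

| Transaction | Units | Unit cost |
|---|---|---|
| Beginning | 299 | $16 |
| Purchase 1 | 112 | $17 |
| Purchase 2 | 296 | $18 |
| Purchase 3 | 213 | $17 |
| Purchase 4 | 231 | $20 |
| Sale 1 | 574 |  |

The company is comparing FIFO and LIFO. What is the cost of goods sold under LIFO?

FIFO COGS: 299 @ $16 + 112 @ $17 + 163 @ $18 = $9,622
LIFO COGS: 231 @ $20 + 213 @ $17 + 130 @ $18 = $10,581

COGS = $10,581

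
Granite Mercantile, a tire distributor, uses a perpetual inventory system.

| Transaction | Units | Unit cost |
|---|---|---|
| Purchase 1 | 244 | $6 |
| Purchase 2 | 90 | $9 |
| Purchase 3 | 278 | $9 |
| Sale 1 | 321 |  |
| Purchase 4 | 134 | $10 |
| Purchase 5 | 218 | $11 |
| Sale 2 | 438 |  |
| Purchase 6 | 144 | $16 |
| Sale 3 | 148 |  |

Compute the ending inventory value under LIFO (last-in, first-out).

Ending inventory = $1,206

Sale 1 (321) [LIFO — newest first]: 278 @ $9 + 43 @ $9 = $2,889
Sale 2 (438) [LIFO — newest first]: 218 @ $11 + 134 @ $10 + 47 @ $9 + 39 @ $6 = $4,395
Sale 3 (148) [LIFO — newest first]: 144 @ $16 + 4 @ $6 = $2,328
Total COGS = $2,889 + $4,395 + $2,328 = $9,612
Ending inventory: 201 @ $6 = $1,206
Check: goods available $10,818 = COGS $9,612 + ending $1,206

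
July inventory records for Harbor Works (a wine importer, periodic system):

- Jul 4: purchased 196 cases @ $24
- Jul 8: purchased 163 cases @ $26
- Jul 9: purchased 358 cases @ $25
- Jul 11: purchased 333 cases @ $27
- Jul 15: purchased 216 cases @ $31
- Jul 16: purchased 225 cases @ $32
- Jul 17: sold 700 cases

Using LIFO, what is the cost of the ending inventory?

Jul 17, 700 sold [LIFO — newest first]: 225 @ $32 + 216 @ $31 + 259 @ $27 = $20,889
Ending inventory: 196 @ $24 + 163 @ $26 + 358 @ $25 + 74 @ $27 = $19,890
Check: goods available $40,779 = COGS $20,889 + ending $19,890

Ending inventory = $19,890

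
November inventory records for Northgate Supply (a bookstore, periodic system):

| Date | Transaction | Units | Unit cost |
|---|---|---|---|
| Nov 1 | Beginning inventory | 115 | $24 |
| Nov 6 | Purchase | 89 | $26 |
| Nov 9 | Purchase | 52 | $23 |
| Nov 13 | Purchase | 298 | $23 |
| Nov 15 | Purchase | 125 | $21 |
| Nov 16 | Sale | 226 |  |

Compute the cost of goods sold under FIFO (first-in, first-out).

COGS = $5,580

Nov 16, 226 sold [FIFO — oldest first]: 115 @ $24 + 89 @ $26 + 22 @ $23 = $5,580
Ending inventory: 30 @ $23 + 298 @ $23 + 125 @ $21 = $10,169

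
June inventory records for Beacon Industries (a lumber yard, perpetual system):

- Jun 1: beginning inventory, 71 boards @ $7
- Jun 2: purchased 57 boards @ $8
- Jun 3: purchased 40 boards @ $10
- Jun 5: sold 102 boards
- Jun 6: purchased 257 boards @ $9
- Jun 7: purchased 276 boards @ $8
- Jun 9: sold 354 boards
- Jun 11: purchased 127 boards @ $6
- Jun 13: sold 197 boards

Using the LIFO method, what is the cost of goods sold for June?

COGS = $5,193

Jun 5, 102 sold [LIFO — newest first]: 40 @ $10 + 57 @ $8 + 5 @ $7 = $891
Jun 9, 354 sold [LIFO — newest first]: 276 @ $8 + 78 @ $9 = $2,910
Jun 13, 197 sold [LIFO — newest first]: 127 @ $6 + 70 @ $9 = $1,392
Total COGS = $891 + $2,910 + $1,392 = $5,193
Ending inventory: 66 @ $7 + 109 @ $9 = $1,443
Check: goods available $6,636 = COGS $5,193 + ending $1,443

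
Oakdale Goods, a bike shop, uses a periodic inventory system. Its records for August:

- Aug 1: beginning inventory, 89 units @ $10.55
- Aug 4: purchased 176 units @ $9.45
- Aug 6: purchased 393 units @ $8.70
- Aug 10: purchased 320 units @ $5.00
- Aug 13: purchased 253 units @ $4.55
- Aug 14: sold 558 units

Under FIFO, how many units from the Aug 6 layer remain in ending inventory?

100

Aug 14, 558 sold [FIFO — oldest first]: 89 @ $10.55 + 176 @ $9.45 + 293 @ $8.70 = $5,151.25
Ending inventory: 100 @ $8.70 + 320 @ $5.00 + 253 @ $4.55 = $3,621.15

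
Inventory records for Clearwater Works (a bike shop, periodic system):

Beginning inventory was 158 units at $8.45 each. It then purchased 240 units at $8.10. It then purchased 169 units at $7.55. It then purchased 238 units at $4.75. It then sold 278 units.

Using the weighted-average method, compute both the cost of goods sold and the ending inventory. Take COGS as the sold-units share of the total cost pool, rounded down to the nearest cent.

COGS = $1,963.45; ending inventory = $3,722.10

Sale 1, sell 278: 278/805 × $5,685.55 → $1,963.45
Ending inventory (cost pool remaining) = $3,722.10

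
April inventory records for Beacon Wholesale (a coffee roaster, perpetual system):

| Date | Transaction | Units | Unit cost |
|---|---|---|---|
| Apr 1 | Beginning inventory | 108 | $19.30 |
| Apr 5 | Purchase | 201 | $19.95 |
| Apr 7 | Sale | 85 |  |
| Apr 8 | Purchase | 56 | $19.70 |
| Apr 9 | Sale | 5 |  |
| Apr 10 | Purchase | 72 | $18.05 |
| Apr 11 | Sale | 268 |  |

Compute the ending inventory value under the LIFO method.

Ending inventory = $1,524.70

Apr 7, 85 sold [LIFO — newest first]: 85 @ $19.95 = $1,695.75
Apr 9, 5 sold [LIFO — newest first]: 5 @ $19.70 = $98.50
Apr 11, 268 sold [LIFO — newest first]: 72 @ $18.05 + 51 @ $19.70 + 116 @ $19.95 + 29 @ $19.30 = $5,178.20
Total COGS = $1,695.75 + $98.50 + $5,178.20 = $6,972.45
Ending inventory: 79 @ $19.30 = $1,524.70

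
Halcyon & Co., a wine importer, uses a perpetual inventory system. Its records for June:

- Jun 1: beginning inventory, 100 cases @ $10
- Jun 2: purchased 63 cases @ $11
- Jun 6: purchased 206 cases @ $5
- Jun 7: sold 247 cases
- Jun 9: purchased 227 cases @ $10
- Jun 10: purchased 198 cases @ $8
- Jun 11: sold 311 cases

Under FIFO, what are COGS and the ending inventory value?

COGS = $4,613; ending inventory = $1,964

Jun 7, 247 sold [FIFO — oldest first]: 100 @ $10 + 63 @ $11 + 84 @ $5 = $2,113
Jun 11, 311 sold [FIFO — oldest first]: 122 @ $5 + 189 @ $10 = $2,500
Total COGS = $2,113 + $2,500 = $4,613
Ending inventory: 38 @ $10 + 198 @ $8 = $1,964
Check: goods available $6,577 = COGS $4,613 + ending $1,964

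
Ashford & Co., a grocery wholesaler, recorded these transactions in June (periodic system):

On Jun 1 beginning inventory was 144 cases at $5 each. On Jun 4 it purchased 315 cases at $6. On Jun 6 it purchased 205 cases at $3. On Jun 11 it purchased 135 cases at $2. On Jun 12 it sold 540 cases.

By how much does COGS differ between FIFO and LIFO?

FIFO COGS: 144 @ $5 + 315 @ $6 + 81 @ $3 = $2,853
LIFO COGS: 135 @ $2 + 205 @ $3 + 200 @ $6 = $2,085
Difference = |$2,853 − $2,085| = $768

$768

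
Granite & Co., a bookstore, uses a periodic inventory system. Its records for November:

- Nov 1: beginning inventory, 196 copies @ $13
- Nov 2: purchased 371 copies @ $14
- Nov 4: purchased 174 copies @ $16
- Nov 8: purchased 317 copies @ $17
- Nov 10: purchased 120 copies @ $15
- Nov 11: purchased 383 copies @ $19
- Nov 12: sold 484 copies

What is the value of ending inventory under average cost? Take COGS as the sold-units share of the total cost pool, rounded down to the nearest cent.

Nov 12, sell 484: 484/1561 × $24,992.00 → $7,748.96
Ending inventory (cost pool remaining) = $17,243.04

Ending inventory = $17,243.04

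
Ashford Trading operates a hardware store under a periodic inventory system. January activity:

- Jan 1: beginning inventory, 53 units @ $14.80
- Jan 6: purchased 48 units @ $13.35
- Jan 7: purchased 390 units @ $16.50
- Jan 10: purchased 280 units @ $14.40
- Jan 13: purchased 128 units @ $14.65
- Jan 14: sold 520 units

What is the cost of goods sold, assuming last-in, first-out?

Jan 14, 520 sold [LIFO — newest first]: 128 @ $14.65 + 280 @ $14.40 + 112 @ $16.50 = $7,755.20
Ending inventory: 53 @ $14.80 + 48 @ $13.35 + 278 @ $16.50 = $6,012.20
Check: goods available $13,767.40 = COGS $7,755.20 + ending $6,012.20

COGS = $7,755.20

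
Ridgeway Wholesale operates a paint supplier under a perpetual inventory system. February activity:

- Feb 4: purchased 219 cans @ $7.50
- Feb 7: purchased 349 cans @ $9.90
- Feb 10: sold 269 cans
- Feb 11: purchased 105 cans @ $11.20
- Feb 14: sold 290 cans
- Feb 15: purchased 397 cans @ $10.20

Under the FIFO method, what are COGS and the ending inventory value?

COGS = $5,008.50; ending inventory = $5,314.50

Feb 10, 269 sold [FIFO — oldest first]: 219 @ $7.50 + 50 @ $9.90 = $2,137.50
Feb 14, 290 sold [FIFO — oldest first]: 290 @ $9.90 = $2,871.00
Total COGS = $2,137.50 + $2,871.00 = $5,008.50
Ending inventory: 9 @ $9.90 + 105 @ $11.20 + 397 @ $10.20 = $5,314.50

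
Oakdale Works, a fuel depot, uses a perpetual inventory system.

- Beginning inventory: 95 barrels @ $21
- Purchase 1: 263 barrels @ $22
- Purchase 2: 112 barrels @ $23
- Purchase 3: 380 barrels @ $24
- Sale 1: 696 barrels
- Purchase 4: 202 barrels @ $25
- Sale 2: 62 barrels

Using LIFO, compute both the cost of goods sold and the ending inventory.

COGS = $17,734; ending inventory = $6,793

Sale 1 (696) [LIFO — newest first]: 380 @ $24 + 112 @ $23 + 204 @ $22 = $16,184
Sale 2 (62) [LIFO — newest first]: 62 @ $25 = $1,550
Total COGS = $16,184 + $1,550 = $17,734
Ending inventory: 95 @ $21 + 59 @ $22 + 140 @ $25 = $6,793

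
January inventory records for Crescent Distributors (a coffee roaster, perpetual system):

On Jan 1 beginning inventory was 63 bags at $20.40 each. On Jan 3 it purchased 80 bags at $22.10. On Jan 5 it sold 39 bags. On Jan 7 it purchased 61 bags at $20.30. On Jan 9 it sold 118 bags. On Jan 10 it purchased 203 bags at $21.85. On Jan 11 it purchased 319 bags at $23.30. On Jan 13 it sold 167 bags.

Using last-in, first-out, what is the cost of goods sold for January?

Jan 5, 39 sold [LIFO — newest first]: 39 @ $22.10 = $861.90
Jan 9, 118 sold [LIFO — newest first]: 61 @ $20.30 + 41 @ $22.10 + 16 @ $20.40 = $2,470.80
Jan 13, 167 sold [LIFO — newest first]: 167 @ $23.30 = $3,891.10
Total COGS = $861.90 + $2,470.80 + $3,891.10 = $7,223.80
Ending inventory: 47 @ $20.40 + 203 @ $21.85 + 152 @ $23.30 = $8,935.95

COGS = $7,223.80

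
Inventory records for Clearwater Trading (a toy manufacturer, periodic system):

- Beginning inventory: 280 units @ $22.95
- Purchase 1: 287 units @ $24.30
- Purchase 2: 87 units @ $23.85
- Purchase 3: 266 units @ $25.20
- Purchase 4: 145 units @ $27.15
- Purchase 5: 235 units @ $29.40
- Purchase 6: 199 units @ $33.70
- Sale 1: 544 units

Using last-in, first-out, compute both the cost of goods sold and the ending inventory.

COGS = $16,601.80; ending inventory = $23,128.50

Sale 1 (544) [LIFO — newest first]: 199 @ $33.70 + 235 @ $29.40 + 110 @ $27.15 = $16,601.80
Ending inventory: 280 @ $22.95 + 287 @ $24.30 + 87 @ $23.85 + 266 @ $25.20 + 35 @ $27.15 = $23,128.50
Check: goods available $39,730.30 = COGS $16,601.80 + ending $23,128.50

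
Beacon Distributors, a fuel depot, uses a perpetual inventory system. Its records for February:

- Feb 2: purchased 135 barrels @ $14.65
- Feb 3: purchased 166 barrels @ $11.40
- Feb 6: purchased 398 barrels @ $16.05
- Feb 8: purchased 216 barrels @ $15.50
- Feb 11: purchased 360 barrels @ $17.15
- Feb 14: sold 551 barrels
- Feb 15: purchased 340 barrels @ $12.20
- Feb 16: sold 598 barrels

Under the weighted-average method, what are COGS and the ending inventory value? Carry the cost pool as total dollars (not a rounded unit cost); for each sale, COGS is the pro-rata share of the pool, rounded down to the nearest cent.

COGS = $17,192.08; ending inventory = $6,735.97

After Feb 2: 135 on hand, pool $1,977.75 (≈ $14.6500 each)
After Feb 3: 301 on hand, pool $3,870.15 (≈ $12.8576 each)
After Feb 6: 699 on hand, pool $10,258.05 (≈ $14.6753 each)
After Feb 8: 915 on hand, pool $13,606.05 (≈ $14.8700 each)
After Feb 11: 1275 on hand, pool $19,780.05 (≈ $15.5138 each)
Feb 14, sell 551: 551/1275 × $19,780.05 → $8,548.08
After Feb 15: 1064 on hand, pool $15,379.97 (≈ $14.4549 each)
Feb 16, sell 598: 598/1064 × $15,379.97 → $8,644.00
Total COGS = $8,548.08 + $8,644.00 = $17,192.08
Ending inventory (cost pool remaining) = $6,735.97
Check: goods available $23,928.05 = COGS $17,192.08 + ending $6,735.97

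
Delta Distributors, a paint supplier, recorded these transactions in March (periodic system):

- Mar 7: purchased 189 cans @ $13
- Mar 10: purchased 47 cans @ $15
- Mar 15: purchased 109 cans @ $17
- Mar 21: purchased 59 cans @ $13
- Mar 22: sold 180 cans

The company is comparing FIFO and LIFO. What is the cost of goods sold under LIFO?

FIFO COGS: 180 @ $13 = $2,340
LIFO COGS: 59 @ $13 + 109 @ $17 + 12 @ $15 = $2,800

COGS = $2,800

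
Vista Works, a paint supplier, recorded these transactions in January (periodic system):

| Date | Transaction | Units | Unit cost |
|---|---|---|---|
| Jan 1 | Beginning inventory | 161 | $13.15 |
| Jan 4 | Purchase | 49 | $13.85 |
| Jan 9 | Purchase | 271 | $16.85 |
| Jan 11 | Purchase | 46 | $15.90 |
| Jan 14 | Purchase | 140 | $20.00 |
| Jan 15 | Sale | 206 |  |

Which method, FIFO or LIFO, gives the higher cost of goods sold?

FIFO COGS: 161 @ $13.15 + 45 @ $13.85 = $2,740.40
LIFO COGS: 140 @ $20.00 + 46 @ $15.90 + 20 @ $16.85 = $3,868.40

LIFO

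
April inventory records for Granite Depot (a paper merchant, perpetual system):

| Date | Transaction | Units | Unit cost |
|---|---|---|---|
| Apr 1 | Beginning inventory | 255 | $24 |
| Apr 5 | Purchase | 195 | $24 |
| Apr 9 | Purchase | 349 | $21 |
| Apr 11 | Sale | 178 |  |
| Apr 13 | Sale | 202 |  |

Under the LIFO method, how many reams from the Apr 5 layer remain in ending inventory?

164

Apr 11, 178 sold [LIFO — newest first]: 178 @ $21 = $3,738
Apr 13, 202 sold [LIFO — newest first]: 171 @ $21 + 31 @ $24 = $4,335
Total COGS = $3,738 + $4,335 = $8,073
Ending inventory: 255 @ $24 + 164 @ $24 = $10,056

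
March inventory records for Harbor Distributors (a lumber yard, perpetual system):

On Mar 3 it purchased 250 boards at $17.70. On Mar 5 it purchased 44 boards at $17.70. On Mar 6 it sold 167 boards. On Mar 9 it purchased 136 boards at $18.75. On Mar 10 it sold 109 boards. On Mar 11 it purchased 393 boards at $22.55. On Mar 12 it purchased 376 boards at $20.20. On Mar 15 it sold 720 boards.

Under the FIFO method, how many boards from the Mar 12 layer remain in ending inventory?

203

Mar 6, 167 sold [FIFO — oldest first]: 167 @ $17.70 = $2,955.90
Mar 10, 109 sold [FIFO — oldest first]: 83 @ $17.70 + 26 @ $17.70 = $1,929.30
Mar 15, 720 sold [FIFO — oldest first]: 18 @ $17.70 + 136 @ $18.75 + 393 @ $22.55 + 173 @ $20.20 = $15,225.35
Total COGS = $2,955.90 + $1,929.30 + $15,225.35 = $20,110.55
Ending inventory: 203 @ $20.20 = $4,100.60
Check: goods available $24,211.15 = COGS $20,110.55 + ending $4,100.60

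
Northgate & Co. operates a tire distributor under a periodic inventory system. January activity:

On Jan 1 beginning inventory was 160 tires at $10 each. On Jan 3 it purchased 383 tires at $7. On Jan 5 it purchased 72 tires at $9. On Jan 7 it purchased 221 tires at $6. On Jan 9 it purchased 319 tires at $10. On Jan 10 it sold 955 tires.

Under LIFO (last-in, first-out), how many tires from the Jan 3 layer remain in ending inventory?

Jan 10, 955 sold [LIFO — newest first]: 319 @ $10 + 221 @ $6 + 72 @ $9 + 343 @ $7 = $7,565
Ending inventory: 160 @ $10 + 40 @ $7 = $1,880
Check: goods available $9,445 = COGS $7,565 + ending $1,880

40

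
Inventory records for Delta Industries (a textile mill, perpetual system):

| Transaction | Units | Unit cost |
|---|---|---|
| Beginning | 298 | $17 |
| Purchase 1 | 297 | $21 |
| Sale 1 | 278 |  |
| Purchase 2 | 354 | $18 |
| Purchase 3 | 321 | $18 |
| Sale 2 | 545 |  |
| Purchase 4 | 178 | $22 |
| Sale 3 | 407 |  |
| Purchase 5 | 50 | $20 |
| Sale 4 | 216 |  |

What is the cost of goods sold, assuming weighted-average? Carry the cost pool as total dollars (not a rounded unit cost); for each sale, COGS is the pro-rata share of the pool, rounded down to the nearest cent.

After Beginning: 298 on hand, pool $5,066.00 (≈ $17.0000 each)
After Purchase 1: 595 on hand, pool $11,303.00 (≈ $18.9966 each)
Sale 1, sell 278: 278/595 × $11,303.00 → $5,281.06
After Purchase 2: 671 on hand, pool $12,393.94 (≈ $18.4708 each)
After Purchase 3: 992 on hand, pool $18,171.94 (≈ $18.3185 each)
Sale 2, sell 545: 545/992 × $18,171.94 → $9,983.57
After Purchase 4: 625 on hand, pool $12,104.37 (≈ $19.3670 each)
Sale 3, sell 407: 407/625 × $12,104.37 → $7,882.36
After Purchase 5: 268 on hand, pool $5,222.01 (≈ $19.4851 each)
Sale 4, sell 216: 216/268 × $5,222.01 → $4,208.78
Total COGS = $5,281.06 + $9,983.57 + $7,882.36 + $4,208.78 = $27,355.77
Ending inventory (cost pool remaining) = $1,013.23
Check: goods available $28,369.00 = COGS $27,355.77 + ending $1,013.23

COGS = $27,355.77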